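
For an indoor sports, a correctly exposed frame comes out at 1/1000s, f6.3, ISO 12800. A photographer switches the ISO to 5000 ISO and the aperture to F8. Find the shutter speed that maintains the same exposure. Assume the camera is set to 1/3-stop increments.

ISO: 12800 → 10000 → 8000 → 6400 → 5000 — 1 1/3 stops lower (darker).
Aperture: f/6.3 → f/7.1 → f/8 — 2/3 stop narrower (darker).
Net change so far: 2 stops darker. Offset with the shutter speed: 1/1000 → 1/800 → 1/640 → 1/500 → 1/400 → 1/320 → 1/250.

1/250s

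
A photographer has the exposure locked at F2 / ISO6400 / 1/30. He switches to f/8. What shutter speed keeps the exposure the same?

1/2s

Aperture: f/2 → f/2.8 → f/4 → f/5.6 → f/8 — 4 stops smaller aperture (darker).
Need 4 stops brighter from the shutter speed: 1/30 → 1/15 → 1/8 → 1/4 → 1/2.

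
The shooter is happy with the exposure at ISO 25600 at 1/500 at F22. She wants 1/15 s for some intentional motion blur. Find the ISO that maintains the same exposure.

ISO 800

Shutter speed: 1/500 → 1/250 → 1/125 → 1/60 → 1/30 → 1/15 — 5 stops longer (brighter).
Need 5 stops darker from the ISO: 25600 → 12800 → 6400 → 3200 → 1600 → 800.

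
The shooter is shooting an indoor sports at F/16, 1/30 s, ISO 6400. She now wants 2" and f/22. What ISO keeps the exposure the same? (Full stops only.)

Shutter speed: 1/30 → 1/15 → 1/8 → 1/4 → 1/2 → 1 → 2 — 6 stops longer (brighter).
Aperture: f/16 → f/22 — 1 stop stopped down (darker).
Net change so far: 5 stops brighter. Offset with the ISO: 6400 → 3200 → 1600 → 800 → 400 → 200.

ISO 200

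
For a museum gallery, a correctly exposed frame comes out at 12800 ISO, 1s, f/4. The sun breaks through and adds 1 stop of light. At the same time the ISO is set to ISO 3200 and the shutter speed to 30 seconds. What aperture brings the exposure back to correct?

Scene light: 1 stop brighter.
ISO: 12800 → 6400 → 3200 — 2 stops dropped (darker).
Shutter speed: 1 → 2 → 4 → 8 → 15 → 30 — 5 stops longer (brighter).
Net so far: 4 stops brighter. Aperture: f/4 → f/5.6 → f/8 → f/11 → f/16.

f/16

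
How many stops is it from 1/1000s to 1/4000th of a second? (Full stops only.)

1/1000 → 1/2000 → 1/4000 — count the steps: 2 stops.

2 stops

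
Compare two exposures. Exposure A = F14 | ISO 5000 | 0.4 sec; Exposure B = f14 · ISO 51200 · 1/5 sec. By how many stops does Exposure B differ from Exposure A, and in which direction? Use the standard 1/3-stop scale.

2 1/3 stops brighter

Aperture: unchanged.
Shutter speed: 0.4 → 0.3 → 1/4 → 1/5 — 1 stop faster (darker).
ISO: 5000 → 6400 → 8000 → 10000 → 12800 → 16000 → 20000 → 25600 → 32000 → 40000 → 51200 — 3 1/3 stops raised (brighter).
Net: −1 +3 1/3 = +2 1/3 stops.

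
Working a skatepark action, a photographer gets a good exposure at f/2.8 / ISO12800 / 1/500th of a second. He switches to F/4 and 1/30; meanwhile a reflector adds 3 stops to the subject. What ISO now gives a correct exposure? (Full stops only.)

ISO 200

Scene light: 3 stops brighter.
Aperture: f/2.8 → f/4 — 1 stop stopped down (darker).
Shutter speed: 1/500 → 1/250 → 1/125 → 1/60 → 1/30 — 4 stops longer (brighter).
Net so far: 6 stops brighter. ISO: 12800 → 6400 → 3200 → 1600 → 800 → 400 → 200.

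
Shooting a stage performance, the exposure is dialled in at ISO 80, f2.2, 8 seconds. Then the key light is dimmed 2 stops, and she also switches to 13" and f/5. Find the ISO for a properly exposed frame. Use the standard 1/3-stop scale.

Scene light: 2 stops darker.
Shutter speed: 8 → 10 → 13 — 2/3 stop slower (brighter).
Aperture: f/2.2 → f/2.5 → f/2.8 → f/3.2 → f/3.5 → f/4 → f/4.5 → f/5 — 2 1/3 stops stopped down (darker).
Net so far: 3 2/3 stops darker. ISO: 80 → 100 → 125 → 160 → 200 → 250 → 320 → 400 → 500 → 640 → 800 → 1000.

ISO 1000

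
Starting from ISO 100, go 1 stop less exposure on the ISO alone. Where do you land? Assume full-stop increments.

ISO 50

ISO: 100 → 50 — 1 stop lower (darker).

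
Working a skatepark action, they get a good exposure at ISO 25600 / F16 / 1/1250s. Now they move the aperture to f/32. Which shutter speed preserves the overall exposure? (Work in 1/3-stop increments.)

Aperture: f/16 → f/18 → f/20 → f/22 → f/25 → f/29 → f/32 — 2 stops narrower (darker).
Need 2 stops brighter from the shutter speed: 1/1250 → 1/1000 → 1/800 → 1/640 → 1/500 → 1/400 → 1/320.

1/320s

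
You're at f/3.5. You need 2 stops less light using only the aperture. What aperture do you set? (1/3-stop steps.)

Aperture: f/3.5 → f/4 → f/4.5 → f/5 → f/5.6 → f/6.3 → f/7.1 — 2 stops stopped down (darker).

f/7.1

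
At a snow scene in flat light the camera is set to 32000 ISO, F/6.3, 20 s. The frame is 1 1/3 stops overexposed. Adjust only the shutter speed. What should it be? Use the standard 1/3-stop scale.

8 s

Overexposed by 1 1/3 stops → need 1 1/3 stops darker.
Shutter speed: 20 → 15 → 13 → 10 → 8.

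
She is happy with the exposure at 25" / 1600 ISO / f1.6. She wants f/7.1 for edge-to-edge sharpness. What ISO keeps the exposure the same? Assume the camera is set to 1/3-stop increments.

Aperture: f/1.6 → f/1.8 → f/2 → f/2.2 → f/2.5 → f/2.8 → f/3.2 → f/3.5 → f/4 → f/4.5 → f/5 → f/5.6 → f/6.3 → f/7.1 — 4 1/3 stops smaller aperture (darker).
Need 4 1/3 stops brighter from the ISO: 1600 → 2000 → 2500 → 3200 → 4000 → 5000 → 6400 → 8000 → 10000 → 12800 → 16000 → 20000 → 25600 → 32000.

ISO 32000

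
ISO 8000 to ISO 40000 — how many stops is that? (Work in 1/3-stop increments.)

8000 → 10000 → 12800 → 16000 → 20000 → 25600 → 32000 → 40000 — count the steps: 7 third-stops = 2 1/3 stops.

2 1/3 stops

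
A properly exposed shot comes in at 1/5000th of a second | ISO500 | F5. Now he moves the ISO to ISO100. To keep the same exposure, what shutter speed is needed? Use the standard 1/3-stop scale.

1/1000s

ISO: 500 → 400 → 320 → 250 → 200 → 160 → 125 → 100 — 2 1/3 stops dropped (darker).
Need 2 1/3 stops brighter from the shutter speed: 1/5000 → 1/4000 → 1/3200 → 1/2500 → 1/2000 → 1/1600 → 1/1250 → 1/1000.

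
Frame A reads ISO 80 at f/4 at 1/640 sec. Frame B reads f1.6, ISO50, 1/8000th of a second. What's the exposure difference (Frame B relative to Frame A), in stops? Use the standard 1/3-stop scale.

Aperture: f/4 → f/3.5 → f/3.2 → f/2.8 → f/2.5 → f/2.2 → f/2 → f/1.8 → f/1.6 — 2 2/3 stops wider (brighter).
Shutter speed: 1/640 → 1/800 → 1/1000 → 1/1250 → 1/1600 → 1/2000 → 1/2500 → 1/3200 → 1/4000 → 1/5000 → 1/6400 → 1/8000 — 3 2/3 stops shorter (darker).
ISO: 80 → 64 → 50 — 2/3 stop lower (darker).
Net: +2 2/3 −3 2/3 −2/3 = −1 2/3 stops.

1 2/3 stops darker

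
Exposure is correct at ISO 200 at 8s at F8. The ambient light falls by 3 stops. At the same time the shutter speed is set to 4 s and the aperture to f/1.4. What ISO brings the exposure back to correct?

ISO 100

Scene light: 3 stops darker.
Shutter speed: 8 → 4 — 1 stop faster (darker).
Aperture: f/8 → f/5.6 → f/4 → f/2.8 → f/2 → f/1.4 — 5 stops larger aperture (brighter).
Net so far: 1 stop brighter. ISO: 200 → 100.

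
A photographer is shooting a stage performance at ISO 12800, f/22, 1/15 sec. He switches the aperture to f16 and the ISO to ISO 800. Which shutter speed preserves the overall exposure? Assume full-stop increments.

Aperture: f/22 → f/16 — 1 stop opened up (brighter).
ISO: 12800 → 6400 → 3200 → 1600 → 800 — 4 stops lower (darker).
Net change so far: 3 stops darker. Offset with the shutter speed: 1/15 → 1/8 → 1/4 → 1/2.

1/2s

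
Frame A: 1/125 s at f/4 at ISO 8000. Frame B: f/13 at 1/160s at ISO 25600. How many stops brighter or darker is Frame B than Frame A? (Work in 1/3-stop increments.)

Aperture: f/4 → f/4.5 → f/5 → f/5.6 → f/6.3 → f/7.1 → f/8 → f/9 → f/10 → f/11 → f/13 — 3 1/3 stops smaller aperture (darker).
Shutter speed: 1/125 → 1/160 — 1/3 stop faster (darker).
ISO: 8000 → 10000 → 12800 → 16000 → 20000 → 25600 — 1 2/3 stops higher (brighter).
Net: −3 1/3 −1/3 +1 2/3 = −2 stops.

2 stops darker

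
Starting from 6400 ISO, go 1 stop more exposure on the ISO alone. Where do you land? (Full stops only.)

ISO 12800

ISO: 6400 → 12800 — 1 stop raised (brighter).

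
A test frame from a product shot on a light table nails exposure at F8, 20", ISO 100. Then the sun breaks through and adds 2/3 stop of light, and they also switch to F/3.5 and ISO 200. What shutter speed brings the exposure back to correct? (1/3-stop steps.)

1.3 s

Scene light: 2/3 stop brighter.
Aperture: f/8 → f/7.1 → f/6.3 → f/5.6 → f/5 → f/4.5 → f/4 → f/3.5 — 2 1/3 stops wider (brighter).
ISO: 100 → 125 → 160 → 200 — 1 stop higher (brighter).
Net so far: 4 stops brighter. Shutter speed: 20 → 15 → 13 → 10 → 8 → 6 → 5 → 4 → 3.2 → 2.5 → 2 → 1.6 → 1.3.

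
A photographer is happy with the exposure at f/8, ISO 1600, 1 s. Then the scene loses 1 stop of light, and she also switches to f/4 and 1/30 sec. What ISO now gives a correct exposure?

ISO 25600

Scene light: 1 stop darker.
Aperture: f/8 → f/5.6 → f/4 — 2 stops larger aperture (brighter).
Shutter speed: 1 → 1/2 → 1/4 → 1/8 → 1/15 → 1/30 — 5 stops faster (darker).
Net so far: 4 stops darker. ISO: 1600 → 3200 → 6400 → 12800 → 25600.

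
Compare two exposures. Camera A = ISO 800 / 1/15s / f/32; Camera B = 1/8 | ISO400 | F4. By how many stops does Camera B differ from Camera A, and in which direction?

Aperture: f/32 → f/22 → f/16 → f/11 → f/8 → f/5.6 → f/4 — 6 stops larger aperture (brighter).
Shutter speed: 1/15 → 1/8 — 1 stop slower (brighter).
ISO: 800 → 400 — 1 stop dropped (darker).
Net: +6 +1 −1 = +6 stops.

6 stops brighter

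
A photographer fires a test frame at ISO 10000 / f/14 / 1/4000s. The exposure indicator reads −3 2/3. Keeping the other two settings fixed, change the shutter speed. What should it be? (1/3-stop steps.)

Underexposed by 3 2/3 stops → need 3 2/3 stops brighter.
Shutter speed: 1/4000 → 1/3200 → 1/2500 → 1/2000 → 1/1600 → 1/1250 → 1/1000 → 1/800 → 1/640 → 1/500 → 1/400 → 1/320.

1/320s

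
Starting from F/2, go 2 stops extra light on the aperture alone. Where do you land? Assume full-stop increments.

f/1.0

Aperture: f/2 → f/1.4 → f/1.0 — 2 stops opened up (brighter).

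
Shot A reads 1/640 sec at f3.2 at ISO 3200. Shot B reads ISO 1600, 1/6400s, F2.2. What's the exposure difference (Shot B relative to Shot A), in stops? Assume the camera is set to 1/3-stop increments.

3 1/3 stops darker

Aperture: f/3.2 → f/2.8 → f/2.5 → f/2.2 — 1 stop opened up (brighter).
Shutter speed: 1/640 → 1/800 → 1/1000 → 1/1250 → 1/1600 → 1/2000 → 1/2500 → 1/3200 → 1/4000 → 1/5000 → 1/6400 — 3 1/3 stops faster (darker).
ISO: 3200 → 2500 → 2000 → 1600 — 1 stop lower (darker).
Net: +1 −3 1/3 −1 = −3 1/3 stops.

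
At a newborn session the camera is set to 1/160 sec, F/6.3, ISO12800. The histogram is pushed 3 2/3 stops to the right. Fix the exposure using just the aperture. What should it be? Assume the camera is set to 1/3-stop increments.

Overexposed by 3 2/3 stops → need 3 2/3 stops darker.
Aperture: f/6.3 → f/7.1 → f/8 → f/9 → f/10 → f/11 → f/13 → f/14 → f/16 → f/18 → f/20 → f/22.

f/22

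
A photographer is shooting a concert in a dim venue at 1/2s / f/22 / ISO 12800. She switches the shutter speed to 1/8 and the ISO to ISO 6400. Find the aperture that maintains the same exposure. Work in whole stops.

f/8

Shutter speed: 1/2 → 1/4 → 1/8 — 2 stops faster (darker).
ISO: 12800 → 6400 — 1 stop lower (darker).
Net change so far: 3 stops darker. Offset with the aperture: f/22 → f/16 → f/11 → f/8.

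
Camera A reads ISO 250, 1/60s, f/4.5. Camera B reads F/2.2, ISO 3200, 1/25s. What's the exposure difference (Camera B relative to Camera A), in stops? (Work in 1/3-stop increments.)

7 stops brighter

Aperture: f/4.5 → f/4 → f/3.5 → f/3.2 → f/2.8 → f/2.5 → f/2.2 — 2 stops larger aperture (brighter).
Shutter speed: 1/60 → 1/50 → 1/40 → 1/30 → 1/25 — 1 1/3 stops longer (brighter).
ISO: 250 → 320 → 400 → 500 → 640 → 800 → 1000 → 1250 → 1600 → 2000 → 2500 → 3200 — 3 2/3 stops higher (brighter).
Net: +2 +1 1/3 +3 2/3 = +7 stops.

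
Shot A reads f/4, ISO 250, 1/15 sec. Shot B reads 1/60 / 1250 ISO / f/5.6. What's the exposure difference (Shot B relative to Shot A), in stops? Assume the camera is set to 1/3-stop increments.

Aperture: f/4 → f/4.5 → f/5 → f/5.6 — 1 stop narrower (darker).
Shutter speed: 1/15 → 1/20 → 1/25 → 1/30 → 1/40 → 1/50 → 1/60 — 2 stops shorter (darker).
ISO: 250 → 320 → 400 → 500 → 640 → 800 → 1000 → 1250 — 2 1/3 stops higher (brighter).
Net: −1 −2 +2 1/3 = −2/3 stops.

2/3 stop darker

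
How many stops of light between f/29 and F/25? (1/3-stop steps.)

f/29 → f/25 — count the steps: 1 third-stops = 1/3 stop.

1/3 stop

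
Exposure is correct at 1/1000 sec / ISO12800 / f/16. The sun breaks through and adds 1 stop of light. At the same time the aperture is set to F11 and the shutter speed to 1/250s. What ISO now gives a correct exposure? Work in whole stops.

Scene light: 1 stop brighter.
Aperture: f/16 → f/11 — 1 stop wider (brighter).
Shutter speed: 1/1000 → 1/500 → 1/250 — 2 stops longer (brighter).
Net so far: 4 stops brighter. ISO: 12800 → 6400 → 3200 → 1600 → 800.

ISO 800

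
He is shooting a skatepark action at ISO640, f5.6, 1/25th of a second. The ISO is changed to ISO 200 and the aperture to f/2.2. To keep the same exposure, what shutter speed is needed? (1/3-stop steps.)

1/50s

ISO: 640 → 500 → 400 → 320 → 250 → 200 — 1 2/3 stops dropped (darker).
Aperture: f/5.6 → f/5 → f/4.5 → f/4 → f/3.5 → f/3.2 → f/2.8 → f/2.5 → f/2.2 — 2 2/3 stops larger aperture (brighter).
Net change so far: 1 stop brighter. Offset with the shutter speed: 1/25 → 1/30 → 1/40 → 1/50.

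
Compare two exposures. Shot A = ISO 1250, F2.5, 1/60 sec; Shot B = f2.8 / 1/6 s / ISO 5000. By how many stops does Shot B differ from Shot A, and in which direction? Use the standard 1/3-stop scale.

Aperture: f/2.5 → f/2.8 — 1/3 stop stopped down (darker).
Shutter speed: 1/60 → 1/50 → 1/40 → 1/30 → 1/25 → 1/20 → 1/15 → 1/13 → 1/10 → 1/8 → 1/6 — 3 1/3 stops slower (brighter).
ISO: 1250 → 1600 → 2000 → 2500 → 3200 → 4000 → 5000 — 2 stops higher (brighter).
Net: −1/3 +3 1/3 +2 = +5 stops.

5 stops brighter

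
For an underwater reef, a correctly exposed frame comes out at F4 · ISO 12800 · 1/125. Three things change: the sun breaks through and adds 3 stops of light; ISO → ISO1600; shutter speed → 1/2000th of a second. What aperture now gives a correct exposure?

f/1.0

Scene light: 3 stops brighter.
ISO: 12800 → 6400 → 3200 → 1600 — 3 stops dropped (darker).
Shutter speed: 1/125 → 1/250 → 1/500 → 1/1000 → 1/2000 — 4 stops faster (darker).
Net so far: 4 stops darker. Aperture: f/4 → f/2.8 → f/2 → f/1.4 → f/1.0.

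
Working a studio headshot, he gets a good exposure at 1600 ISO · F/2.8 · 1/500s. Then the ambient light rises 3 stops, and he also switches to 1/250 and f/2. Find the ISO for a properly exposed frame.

ISO 50

Scene light: 3 stops brighter.
Shutter speed: 1/500 → 1/250 — 1 stop slower (brighter).
Aperture: f/2.8 → f/2 — 1 stop larger aperture (brighter).
Net so far: 5 stops brighter. ISO: 1600 → 800 → 400 → 200 → 100 → 50.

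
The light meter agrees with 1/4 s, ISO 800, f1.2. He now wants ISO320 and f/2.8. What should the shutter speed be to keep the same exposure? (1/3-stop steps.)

ISO: 800 → 640 → 500 → 400 → 320 — 1 1/3 stops dropped (darker).
Aperture: f/1.2 → f/1.4 → f/1.6 → f/1.8 → f/2 → f/2.2 → f/2.5 → f/2.8 — 2 1/3 stops smaller aperture (darker).
Net change so far: 3 2/3 stops darker. Offset with the shutter speed: 1/4 → 0.3 → 0.4 → 0.5 → 0.6 → 0.8 → 1 → 1.3 → 1.6 → 2 → 2.5 → 3.2.

3.2 s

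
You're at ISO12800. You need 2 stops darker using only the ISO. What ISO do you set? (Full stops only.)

ISO: 12800 → 6400 → 3200 — 2 stops lower (darker).

ISO 3200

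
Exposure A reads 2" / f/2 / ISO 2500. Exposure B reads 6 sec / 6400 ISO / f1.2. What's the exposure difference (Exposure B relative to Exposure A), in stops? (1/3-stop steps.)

4 1/3 stops brighter

Aperture: f/2 → f/1.8 → f/1.6 → f/1.4 → f/1.2 — 1 1/3 stops larger aperture (brighter).
Shutter speed: 2 → 2.5 → 3.2 → 4 → 5 → 6 — 1 2/3 stops slower (brighter).
ISO: 2500 → 3200 → 4000 → 5000 → 6400 — 1 1/3 stops raised (brighter).
Net: +1 1/3 +1 2/3 +1 1/3 = +4 1/3 stops.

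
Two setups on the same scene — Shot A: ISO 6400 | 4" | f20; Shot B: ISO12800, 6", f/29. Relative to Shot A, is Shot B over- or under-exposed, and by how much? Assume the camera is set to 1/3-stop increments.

Aperture: f/20 → f/22 → f/25 → f/29 — 1 stop stopped down (darker).
Shutter speed: 4 → 5 → 6 — 2/3 stop longer (brighter).
ISO: 6400 → 8000 → 10000 → 12800 — 1 stop higher (brighter).
Net: −1 +2/3 +1 = +2/3 stops.

2/3 stop brighter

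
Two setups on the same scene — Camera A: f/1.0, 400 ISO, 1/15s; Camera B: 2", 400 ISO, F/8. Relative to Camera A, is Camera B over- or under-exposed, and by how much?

1 stop darker

Aperture: f/1.0 → f/1.4 → f/2 → f/2.8 → f/4 → f/5.6 → f/8 — 6 stops smaller aperture (darker).
Shutter speed: 1/15 → 1/8 → 1/4 → 1/2 → 1 → 2 — 5 stops longer (brighter).
ISO: unchanged.
Net: −6 +5 = −1 stop.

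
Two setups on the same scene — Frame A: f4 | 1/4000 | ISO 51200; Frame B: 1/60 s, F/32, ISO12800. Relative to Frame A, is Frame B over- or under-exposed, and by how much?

Aperture: f/4 → f/5.6 → f/8 → f/11 → f/16 → f/22 → f/32 — 6 stops smaller aperture (darker).
Shutter speed: 1/4000 → 1/2000 → 1/1000 → 1/500 → 1/250 → 1/125 → 1/60 — 6 stops longer (brighter).
ISO: 51200 → 25600 → 12800 — 2 stops dropped (darker).
Net: −6 +6 −2 = −2 stops.

2 stops darker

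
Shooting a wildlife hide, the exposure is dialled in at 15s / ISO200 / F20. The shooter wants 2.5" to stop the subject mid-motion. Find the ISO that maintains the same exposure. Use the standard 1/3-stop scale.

Shutter speed: 15 → 13 → 10 → 8 → 6 → 5 → 4 → 3.2 → 2.5 — 2 2/3 stops shorter (darker).
Need 2 2/3 stops brighter from the ISO: 200 → 250 → 320 → 400 → 500 → 640 → 800 → 1000 → 1250.

ISO 1250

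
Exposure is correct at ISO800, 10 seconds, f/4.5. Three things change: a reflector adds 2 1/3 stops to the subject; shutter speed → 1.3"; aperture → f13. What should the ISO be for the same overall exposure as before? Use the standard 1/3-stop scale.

ISO 10000

Scene light: 2 1/3 stops brighter.
Shutter speed: 10 → 8 → 6 → 5 → 4 → 3.2 → 2.5 → 2 → 1.6 → 1.3 — 3 stops faster (darker).
Aperture: f/4.5 → f/5 → f/5.6 → f/6.3 → f/7.1 → f/8 → f/9 → f/10 → f/11 → f/13 — 3 stops stopped down (darker).
Net so far: 3 2/3 stops darker. ISO: 800 → 1000 → 1250 → 1600 → 2000 → 2500 → 3200 → 4000 → 5000 → 6400 → 8000 → 10000.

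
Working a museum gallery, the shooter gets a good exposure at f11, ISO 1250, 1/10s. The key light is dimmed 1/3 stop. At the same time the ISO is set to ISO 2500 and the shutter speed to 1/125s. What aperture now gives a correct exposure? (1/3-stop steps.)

f/4

Scene light: 1/3 stop darker.
ISO: 1250 → 1600 → 2000 → 2500 — 1 stop raised (brighter).
Shutter speed: 1/10 → 1/13 → 1/15 → 1/20 → 1/25 → 1/30 → 1/40 → 1/50 → 1/60 → 1/80 → 1/100 → 1/125 — 3 2/3 stops faster (darker).
Net so far: 3 stops darker. Aperture: f/11 → f/10 → f/9 → f/8 → f/7.1 → f/6.3 → f/5.6 → f/5 → f/4.5 → f/4.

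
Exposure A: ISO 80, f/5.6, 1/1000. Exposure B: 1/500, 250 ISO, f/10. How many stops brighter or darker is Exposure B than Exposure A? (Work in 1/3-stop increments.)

Aperture: f/5.6 → f/6.3 → f/7.1 → f/8 → f/9 → f/10 — 1 2/3 stops narrower (darker).
Shutter speed: 1/1000 → 1/800 → 1/640 → 1/500 — 1 stop slower (brighter).
ISO: 80 → 100 → 125 → 160 → 200 → 250 — 1 2/3 stops raised (brighter).
Net: −1 2/3 +1 +1 2/3 = +1 stop.

1 stop brighter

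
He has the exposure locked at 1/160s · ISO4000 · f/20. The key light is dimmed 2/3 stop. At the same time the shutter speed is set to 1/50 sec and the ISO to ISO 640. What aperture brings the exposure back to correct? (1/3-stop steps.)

f/11

Scene light: 2/3 stop darker.
Shutter speed: 1/160 → 1/125 → 1/100 → 1/80 → 1/60 → 1/50 — 1 2/3 stops slower (brighter).
ISO: 4000 → 3200 → 2500 → 2000 → 1600 → 1250 → 1000 → 800 → 640 — 2 2/3 stops lower (darker).
Net so far: 1 2/3 stops darker. Aperture: f/20 → f/18 → f/16 → f/14 → f/13 → f/11.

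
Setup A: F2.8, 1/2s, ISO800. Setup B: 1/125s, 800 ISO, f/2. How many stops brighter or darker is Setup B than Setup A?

5 stops darker

Aperture: f/2.8 → f/2 — 1 stop larger aperture (brighter).
Shutter speed: 1/2 → 1/4 → 1/8 → 1/15 → 1/30 → 1/60 → 1/125 — 6 stops faster (darker).
ISO: unchanged.
Net: +1 −6 = −5 stops.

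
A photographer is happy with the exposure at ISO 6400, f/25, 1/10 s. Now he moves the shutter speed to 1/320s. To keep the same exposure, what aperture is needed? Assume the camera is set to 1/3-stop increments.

f/4.5

Shutter speed: 1/10 → 1/13 → 1/15 → 1/20 → 1/25 → 1/30 → 1/40 → 1/50 → 1/60 → 1/80 → 1/100 → 1/125 → 1/160 → 1/200 → 1/250 → 1/320 — 5 stops shorter (darker).
Need 5 stops brighter from the aperture: f/25 → f/22 → f/20 → f/18 → f/16 → f/14 → f/13 → f/11 → f/10 → f/9 → f/8 → f/7.1 → f/6.3 → f/5.6 → f/5 → f/4.5.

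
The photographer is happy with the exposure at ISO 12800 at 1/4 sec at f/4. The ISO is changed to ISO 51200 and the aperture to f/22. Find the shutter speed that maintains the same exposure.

ISO: 12800 → 25600 → 51200 — 2 stops higher (brighter).
Aperture: f/4 → f/5.6 → f/8 → f/11 → f/16 → f/22 — 5 stops stopped down (darker).
Net change so far: 3 stops darker. Offset with the shutter speed: 1/4 → 1/2 → 1 → 2.

2 s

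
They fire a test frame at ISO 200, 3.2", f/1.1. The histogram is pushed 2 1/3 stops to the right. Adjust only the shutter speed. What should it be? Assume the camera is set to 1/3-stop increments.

0.6 s

Overexposed by 2 1/3 stops → need 2 1/3 stops darker.
Shutter speed: 3.2 → 2.5 → 2 → 1.6 → 1.3 → 1 → 0.8 → 0.6.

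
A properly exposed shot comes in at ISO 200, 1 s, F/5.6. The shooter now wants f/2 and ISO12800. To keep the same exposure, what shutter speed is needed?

Aperture: f/5.6 → f/4 → f/2.8 → f/2 — 3 stops opened up (brighter).
ISO: 200 → 400 → 800 → 1600 → 3200 → 6400 → 12800 — 6 stops raised (brighter).
Net change so far: 9 stops brighter. Offset with the shutter speed: 1 → 1/2 → 1/4 → 1/8 → 1/15 → 1/30 → 1/60 → 1/125 → 1/250 → 1/500.

1/500s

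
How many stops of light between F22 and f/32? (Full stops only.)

f/22 → f/32 — count the steps: 1 stop.

1 stop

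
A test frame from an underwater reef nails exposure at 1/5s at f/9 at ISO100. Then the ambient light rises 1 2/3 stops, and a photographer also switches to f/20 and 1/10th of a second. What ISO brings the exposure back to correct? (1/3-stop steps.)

Scene light: 1 2/3 stops brighter.
Aperture: f/9 → f/10 → f/11 → f/13 → f/14 → f/16 → f/18 → f/20 — 2 1/3 stops smaller aperture (darker).
Shutter speed: 1/5 → 1/6 → 1/8 → 1/10 — 1 stop shorter (darker).
Net so far: 1 2/3 stops darker. ISO: 100 → 125 → 160 → 200 → 250 → 320.

ISO 320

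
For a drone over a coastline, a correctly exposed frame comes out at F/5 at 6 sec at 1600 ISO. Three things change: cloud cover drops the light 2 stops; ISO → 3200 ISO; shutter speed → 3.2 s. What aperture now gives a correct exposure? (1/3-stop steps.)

f/2.5

Scene light: 2 stops darker.
ISO: 1600 → 2000 → 2500 → 3200 — 1 stop raised (brighter).
Shutter speed: 6 → 5 → 4 → 3.2 — 1 stop faster (darker).
Net so far: 2 stops darker. Aperture: f/5 → f/4.5 → f/4 → f/3.5 → f/3.2 → f/2.8 → f/2.5.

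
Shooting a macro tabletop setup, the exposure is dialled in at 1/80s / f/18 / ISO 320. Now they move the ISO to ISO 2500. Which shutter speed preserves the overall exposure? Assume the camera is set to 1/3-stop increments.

1/640s

ISO: 320 → 400 → 500 → 640 → 800 → 1000 → 1250 → 1600 → 2000 → 2500 — 3 stops raised (brighter).
Need 3 stops darker from the shutter speed: 1/80 → 1/100 → 1/125 → 1/160 → 1/200 → 1/250 → 1/320 → 1/400 → 1/500 → 1/640.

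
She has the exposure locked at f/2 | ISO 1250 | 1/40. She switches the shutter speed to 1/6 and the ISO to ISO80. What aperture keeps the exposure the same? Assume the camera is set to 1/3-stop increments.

f/1.2

Shutter speed: 1/40 → 1/30 → 1/25 → 1/20 → 1/15 → 1/13 → 1/10 → 1/8 → 1/6 — 2 2/3 stops slower (brighter).
ISO: 1250 → 1000 → 800 → 640 → 500 → 400 → 320 → 250 → 200 → 160 → 125 → 100 → 80 — 4 stops dropped (darker).
Net change so far: 1 1/3 stops darker. Offset with the aperture: f/2 → f/1.8 → f/1.6 → f/1.4 → f/1.2.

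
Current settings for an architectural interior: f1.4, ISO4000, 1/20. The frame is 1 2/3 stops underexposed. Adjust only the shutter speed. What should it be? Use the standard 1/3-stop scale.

Underexposed by 1 2/3 stops → need 1 2/3 stops brighter.
Shutter speed: 1/20 → 1/15 → 1/13 → 1/10 → 1/8 → 1/6.

1/6s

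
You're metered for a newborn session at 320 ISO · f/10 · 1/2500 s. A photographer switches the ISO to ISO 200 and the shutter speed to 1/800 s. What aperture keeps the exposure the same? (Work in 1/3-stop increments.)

f/14

ISO: 320 → 250 → 200 — 2/3 stop dropped (darker).
Shutter speed: 1/2500 → 1/2000 → 1/1600 → 1/1250 → 1/1000 → 1/800 — 1 2/3 stops longer (brighter).
Net change so far: 1 stop brighter. Offset with the aperture: f/10 → f/11 → f/13 → f/14.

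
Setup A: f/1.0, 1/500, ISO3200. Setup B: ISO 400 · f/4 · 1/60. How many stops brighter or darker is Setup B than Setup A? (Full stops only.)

4 stops darker

Aperture: f/1.0 → f/1.4 → f/2 → f/2.8 → f/4 — 4 stops narrower (darker).
Shutter speed: 1/500 → 1/250 → 1/125 → 1/60 — 3 stops slower (brighter).
ISO: 3200 → 1600 → 800 → 400 — 3 stops dropped (darker).
Net: −4 +3 −3 = −4 stops.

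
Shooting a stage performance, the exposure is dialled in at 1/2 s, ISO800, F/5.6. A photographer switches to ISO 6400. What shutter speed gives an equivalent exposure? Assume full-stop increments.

1/15s

ISO: 800 → 1600 → 3200 → 6400 — 3 stops raised (brighter).
Need 3 stops darker from the shutter speed: 1/2 → 1/4 → 1/8 → 1/15.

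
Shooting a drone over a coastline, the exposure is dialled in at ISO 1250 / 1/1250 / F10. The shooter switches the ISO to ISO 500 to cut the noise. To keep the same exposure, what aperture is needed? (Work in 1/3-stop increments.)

ISO: 1250 → 1000 → 800 → 640 → 500 — 1 1/3 stops dropped (darker).
Need 1 1/3 stops brighter from the aperture: f/10 → f/9 → f/8 → f/7.1 → f/6.3.

f/6.3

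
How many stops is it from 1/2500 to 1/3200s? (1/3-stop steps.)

1/3 stop

1/2500 → 1/3200 — count the steps: 1 third-stops = 1/3 stop.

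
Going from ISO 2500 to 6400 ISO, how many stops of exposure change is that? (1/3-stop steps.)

2500 → 3200 → 4000 → 5000 → 6400 — count the steps: 4 third-stops = 1 1/3 stops.

1 1/3 stops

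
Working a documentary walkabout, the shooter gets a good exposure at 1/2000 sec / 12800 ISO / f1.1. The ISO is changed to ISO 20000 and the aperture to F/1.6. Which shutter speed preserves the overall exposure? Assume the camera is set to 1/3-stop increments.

ISO: 12800 → 16000 → 20000 — 2/3 stop higher (brighter).
Aperture: f/1.1 → f/1.2 → f/1.4 → f/1.6 — 1 stop narrower (darker).
Net change so far: 1/3 stop darker. Offset with the shutter speed: 1/2000 → 1/1600.

1/1600s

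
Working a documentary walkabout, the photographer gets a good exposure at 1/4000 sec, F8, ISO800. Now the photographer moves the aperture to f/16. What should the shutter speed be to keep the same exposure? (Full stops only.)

Aperture: f/8 → f/11 → f/16 — 2 stops stopped down (darker).
Need 2 stops brighter from the shutter speed: 1/4000 → 1/2000 → 1/1000.

1/1000s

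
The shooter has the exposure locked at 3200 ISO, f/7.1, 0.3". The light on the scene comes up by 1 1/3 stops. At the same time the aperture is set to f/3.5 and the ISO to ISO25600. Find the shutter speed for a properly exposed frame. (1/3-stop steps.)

1/250s

Scene light: 1 1/3 stops brighter.
Aperture: f/7.1 → f/6.3 → f/5.6 → f/5 → f/4.5 → f/4 → f/3.5 — 2 stops wider (brighter).
ISO: 3200 → 4000 → 5000 → 6400 → 8000 → 10000 → 12800 → 16000 → 20000 → 25600 — 3 stops higher (brighter).
Net so far: 6 1/3 stops brighter. Shutter speed: 0.3 → 1/4 → 1/5 → 1/6 → 1/8 → 1/10 → 1/13 → 1/15 → 1/20 → 1/25 → 1/30 → 1/40 → 1/50 → 1/60 → 1/80 → 1/100 → 1/125 → 1/160 → 1/200 → 1/250.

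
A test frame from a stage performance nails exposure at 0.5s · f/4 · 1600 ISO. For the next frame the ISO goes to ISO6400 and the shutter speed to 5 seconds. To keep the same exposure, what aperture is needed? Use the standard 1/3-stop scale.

f/25

ISO: 1600 → 2000 → 2500 → 3200 → 4000 → 5000 → 6400 — 2 stops raised (brighter).
Shutter speed: 0.5 → 0.6 → 0.8 → 1 → 1.3 → 1.6 → 2 → 2.5 → 3.2 → 4 → 5 — 3 1/3 stops longer (brighter).
Net change so far: 5 1/3 stops brighter. Offset with the aperture: f/4 → f/4.5 → f/5 → f/5.6 → f/6.3 → f/7.1 → f/8 → f/9 → f/10 → f/11 → f/13 → f/14 → f/16 → f/18 → f/20 → f/22 → f/25.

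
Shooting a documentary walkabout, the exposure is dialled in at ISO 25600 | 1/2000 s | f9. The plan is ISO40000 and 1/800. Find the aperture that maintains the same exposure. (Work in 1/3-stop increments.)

f/18

ISO: 25600 → 32000 → 40000 — 2/3 stop higher (brighter).
Shutter speed: 1/2000 → 1/1600 → 1/1250 → 1/1000 → 1/800 — 1 1/3 stops longer (brighter).
Net change so far: 2 stops brighter. Offset with the aperture: f/9 → f/10 → f/11 → f/13 → f/14 → f/16 → f/18.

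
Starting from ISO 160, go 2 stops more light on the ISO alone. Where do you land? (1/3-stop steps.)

ISO: 160 → 200 → 250 → 320 → 400 → 500 → 640 — 2 stops higher (brighter).

ISO 640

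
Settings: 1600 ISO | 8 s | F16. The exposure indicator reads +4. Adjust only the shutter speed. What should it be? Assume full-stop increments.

1/2s

Overexposed by 4 stops → need 4 stops darker.
Shutter speed: 8 → 4 → 2 → 1 → 1/2.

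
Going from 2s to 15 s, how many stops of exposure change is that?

3 stops

2 → 4 → 8 → 15 — count the steps: 3 stops.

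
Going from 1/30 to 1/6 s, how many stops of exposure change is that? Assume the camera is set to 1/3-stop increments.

1/30 → 1/25 → 1/20 → 1/15 → 1/13 → 1/10 → 1/8 → 1/6 — count the steps: 7 third-stops = 2 1/3 stops.

2 1/3 stops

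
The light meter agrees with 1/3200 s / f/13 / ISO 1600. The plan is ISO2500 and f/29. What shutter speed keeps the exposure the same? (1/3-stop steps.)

ISO: 1600 → 2000 → 2500 — 2/3 stop raised (brighter).
Aperture: f/13 → f/14 → f/16 → f/18 → f/20 → f/22 → f/25 → f/29 — 2 1/3 stops stopped down (darker).
Net change so far: 1 2/3 stops darker. Offset with the shutter speed: 1/3200 → 1/2500 → 1/2000 → 1/1600 → 1/1250 → 1/1000.

1/1000s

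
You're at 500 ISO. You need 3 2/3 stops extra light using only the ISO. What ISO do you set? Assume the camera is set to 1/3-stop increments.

ISO: 500 → 640 → 800 → 1000 → 1250 → 1600 → 2000 → 2500 → 3200 → 4000 → 5000 → 6400 — 3 2/3 stops higher (brighter).

ISO 6400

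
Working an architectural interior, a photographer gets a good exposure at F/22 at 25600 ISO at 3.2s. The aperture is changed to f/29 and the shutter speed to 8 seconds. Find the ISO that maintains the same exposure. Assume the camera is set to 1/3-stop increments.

ISO 16000

Aperture: f/22 → f/25 → f/29 — 2/3 stop stopped down (darker).
Shutter speed: 3.2 → 4 → 5 → 6 → 8 — 1 1/3 stops slower (brighter).
Net change so far: 2/3 stop brighter. Offset with the ISO: 25600 → 20000 → 16000.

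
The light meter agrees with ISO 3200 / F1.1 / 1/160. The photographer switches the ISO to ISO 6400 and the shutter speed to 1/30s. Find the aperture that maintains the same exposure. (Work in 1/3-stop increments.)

f/3.5

ISO: 3200 → 4000 → 5000 → 6400 — 1 stop raised (brighter).
Shutter speed: 1/160 → 1/125 → 1/100 → 1/80 → 1/60 → 1/50 → 1/40 → 1/30 — 2 1/3 stops slower (brighter).
Net change so far: 3 1/3 stops brighter. Offset with the aperture: f/1.1 → f/1.2 → f/1.4 → f/1.6 → f/1.8 → f/2 → f/2.2 → f/2.5 → f/2.8 → f/3.2 → f/3.5.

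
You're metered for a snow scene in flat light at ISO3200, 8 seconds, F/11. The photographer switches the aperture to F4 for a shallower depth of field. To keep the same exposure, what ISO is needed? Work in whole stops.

ISO 400

Aperture: f/11 → f/8 → f/5.6 → f/4 — 3 stops wider (brighter).
Need 3 stops darker from the ISO: 3200 → 1600 → 800 → 400.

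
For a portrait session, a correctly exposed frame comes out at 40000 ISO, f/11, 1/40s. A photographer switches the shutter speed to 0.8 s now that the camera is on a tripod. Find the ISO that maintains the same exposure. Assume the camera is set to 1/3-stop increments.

Shutter speed: 1/40 → 1/30 → 1/25 → 1/20 → 1/15 → 1/13 → 1/10 → 1/8 → 1/6 → 1/5 → 1/4 → 0.3 → 0.4 → 0.5 → 0.6 → 0.8 — 5 stops longer (brighter).
Need 5 stops darker from the ISO: 40000 → 32000 → 25600 → 20000 → 16000 → 12800 → 10000 → 8000 → 6400 → 5000 → 4000 → 3200 → 2500 → 2000 → 1600 → 1250.

ISO 1250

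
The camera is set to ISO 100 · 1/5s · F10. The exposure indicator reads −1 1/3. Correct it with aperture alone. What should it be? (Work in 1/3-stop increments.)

Underexposed by 1 1/3 stops → need 1 1/3 stops brighter.
Aperture: f/10 → f/9 → f/8 → f/7.1 → f/6.3.

f/6.3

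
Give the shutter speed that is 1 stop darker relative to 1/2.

1/4s

Shutter speed: 1/2 → 1/4 — 1 stop shorter (darker).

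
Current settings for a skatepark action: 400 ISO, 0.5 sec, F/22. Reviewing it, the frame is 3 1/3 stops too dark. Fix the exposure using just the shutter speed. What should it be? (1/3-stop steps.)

5 s

Underexposed by 3 1/3 stops → need 3 1/3 stops brighter.
Shutter speed: 0.5 → 0.6 → 0.8 → 1 → 1.3 → 1.6 → 2 → 2.5 → 3.2 → 4 → 5.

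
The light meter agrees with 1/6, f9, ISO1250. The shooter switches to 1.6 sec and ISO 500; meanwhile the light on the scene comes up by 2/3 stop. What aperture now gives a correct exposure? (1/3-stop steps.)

Scene light: 2/3 stop brighter.
Shutter speed: 1/6 → 1/5 → 1/4 → 0.3 → 0.4 → 0.5 → 0.6 → 0.8 → 1 → 1.3 → 1.6 — 3 1/3 stops longer (brighter).
ISO: 1250 → 1000 → 800 → 640 → 500 — 1 1/3 stops dropped (darker).
Net so far: 2 2/3 stops brighter. Aperture: f/9 → f/10 → f/11 → f/13 → f/14 → f/16 → f/18 → f/20 → f/22.

f/22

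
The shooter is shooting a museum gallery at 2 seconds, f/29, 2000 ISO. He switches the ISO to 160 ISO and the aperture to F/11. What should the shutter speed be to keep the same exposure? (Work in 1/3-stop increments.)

4 s

ISO: 2000 → 1600 → 1250 → 1000 → 800 → 640 → 500 → 400 → 320 → 250 → 200 → 160 — 3 2/3 stops dropped (darker).
Aperture: f/29 → f/25 → f/22 → f/20 → f/18 → f/16 → f/14 → f/13 → f/11 — 2 2/3 stops opened up (brighter).
Net change so far: 1 stop darker. Offset with the shutter speed: 2 → 2.5 → 3.2 → 4.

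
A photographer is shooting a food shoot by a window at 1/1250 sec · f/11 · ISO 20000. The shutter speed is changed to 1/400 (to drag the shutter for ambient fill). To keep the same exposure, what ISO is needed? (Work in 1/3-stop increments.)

Shutter speed: 1/1250 → 1/1000 → 1/800 → 1/640 → 1/500 → 1/400 — 1 2/3 stops slower (brighter).
Need 1 2/3 stops darker from the ISO: 20000 → 16000 → 12800 → 10000 → 8000 → 6400.

ISO 6400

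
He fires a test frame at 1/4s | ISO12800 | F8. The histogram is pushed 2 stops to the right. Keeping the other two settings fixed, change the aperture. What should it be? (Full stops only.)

Overexposed by 2 stops → need 2 stops darker.
Aperture: f/8 → f/11 → f/16.

f/16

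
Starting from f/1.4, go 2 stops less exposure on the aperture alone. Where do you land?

Aperture: f/1.4 → f/2 → f/2.8 — 2 stops narrower (darker).

f/2.8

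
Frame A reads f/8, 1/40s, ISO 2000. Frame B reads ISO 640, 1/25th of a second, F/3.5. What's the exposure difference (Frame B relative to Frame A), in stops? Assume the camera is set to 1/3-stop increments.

1 1/3 stops brighter

Aperture: f/8 → f/7.1 → f/6.3 → f/5.6 → f/5 → f/4.5 → f/4 → f/3.5 — 2 1/3 stops larger aperture (brighter).
Shutter speed: 1/40 → 1/30 → 1/25 — 2/3 stop slower (brighter).
ISO: 2000 → 1600 → 1250 → 1000 → 800 → 640 — 1 2/3 stops dropped (darker).
Net: +2 1/3 +2/3 −1 2/3 = +1 1/3 stops.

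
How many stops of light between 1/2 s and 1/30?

1/2 → 1/4 → 1/8 → 1/15 → 1/30 — count the steps: 4 stops.

4 stops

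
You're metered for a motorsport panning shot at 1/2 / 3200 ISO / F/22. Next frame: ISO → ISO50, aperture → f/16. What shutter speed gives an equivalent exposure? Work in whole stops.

ISO: 3200 → 1600 → 800 → 400 → 200 → 100 → 50 — 6 stops lower (darker).
Aperture: f/22 → f/16 — 1 stop larger aperture (brighter).
Net change so far: 5 stops darker. Offset with the shutter speed: 1/2 → 1 → 2 → 4 → 8 → 15.

15 s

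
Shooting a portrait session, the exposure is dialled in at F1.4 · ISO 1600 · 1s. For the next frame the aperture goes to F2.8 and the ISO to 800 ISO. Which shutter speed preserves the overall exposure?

8 s

Aperture: f/1.4 → f/2 → f/2.8 — 2 stops narrower (darker).
ISO: 1600 → 800 — 1 stop dropped (darker).
Net change so far: 3 stops darker. Offset with the shutter speed: 1 → 2 → 4 → 8.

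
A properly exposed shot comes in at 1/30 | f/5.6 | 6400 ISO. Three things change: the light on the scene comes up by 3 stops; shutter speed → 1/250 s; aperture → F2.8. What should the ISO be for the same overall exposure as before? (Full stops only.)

ISO 1600

Scene light: 3 stops brighter.
Shutter speed: 1/30 → 1/60 → 1/125 → 1/250 — 3 stops shorter (darker).
Aperture: f/5.6 → f/4 → f/2.8 — 2 stops larger aperture (brighter).
Net so far: 2 stops brighter. ISO: 6400 → 3200 → 1600.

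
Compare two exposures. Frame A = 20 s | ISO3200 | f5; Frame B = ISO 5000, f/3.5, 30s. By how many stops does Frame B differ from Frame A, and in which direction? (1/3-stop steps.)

2 1/3 stops brighter

Aperture: f/5 → f/4.5 → f/4 → f/3.5 — 1 stop opened up (brighter).
Shutter speed: 20 → 25 → 30 — 2/3 stop longer (brighter).
ISO: 3200 → 4000 → 5000 — 2/3 stop raised (brighter).
Net: +1 +2/3 +2/3 = +2 1/3 stops.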